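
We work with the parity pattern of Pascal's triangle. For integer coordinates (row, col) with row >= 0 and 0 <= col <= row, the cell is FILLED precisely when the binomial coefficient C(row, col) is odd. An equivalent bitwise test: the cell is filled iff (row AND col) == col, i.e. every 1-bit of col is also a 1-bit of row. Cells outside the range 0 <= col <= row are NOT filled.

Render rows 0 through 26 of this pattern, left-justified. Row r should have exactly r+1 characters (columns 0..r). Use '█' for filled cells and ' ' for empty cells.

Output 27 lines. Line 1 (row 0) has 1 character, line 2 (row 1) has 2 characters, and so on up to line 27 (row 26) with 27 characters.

r0=0: █
r1=1: ██
r2=10: █ █
r3=11: ████
r4=100: █   █
r5=101: ██  ██
r6=110: █ █ █ █
r7=111: ████████
r8=1000: █       █
r9=1001: ██      ██
r10=1010: █ █     █ █
r11=1011: ████    ████
r12=1100: █   █   █   █
r13=1101: ██  ██  ██  ██
r14=1110: █ █ █ █ █ █ █ █
r15=1111: ████████████████
r16=10000: █               █
r17=10001: ██              ██
r18=10010: █ █             █ █
r19=10011: ████            ████
r20=10100: █   █           █   █
r21=10101: ██  ██          ██  ██
r22=10110: █ █ █ █         █ █ █ █
r23=10111: ████████        ████████
r24=11000: █       █       █       █
r25=11001: ██      ██      ██      ██
r26=11010: █ █     █ █     █ █     █ █

Answer: █
██
█ █
████
█   █
██  ██
█ █ █ █
████████
█       █
██      ██
█ █     █ █
████    ████
█   █   █   █
██  ██  ██  ██
█ █ █ █ █ █ █ █
████████████████
█               █
██              ██
█ █             █ █
████            ████
█   █           █   █
██  ██          ██  ██
█ █ █ █         █ █ █ █
████████        ████████
█       █       █       █
██      ██      ██      ██
█ █     █ █     █ █     █ █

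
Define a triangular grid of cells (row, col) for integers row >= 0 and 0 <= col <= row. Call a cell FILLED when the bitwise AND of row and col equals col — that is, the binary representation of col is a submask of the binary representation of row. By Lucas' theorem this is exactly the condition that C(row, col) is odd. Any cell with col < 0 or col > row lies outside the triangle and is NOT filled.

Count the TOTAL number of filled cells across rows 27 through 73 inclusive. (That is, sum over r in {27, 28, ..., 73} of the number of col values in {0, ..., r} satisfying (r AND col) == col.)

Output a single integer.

Answer: 640

Derivation:
r27=11011 pc4: +16 =16
r28=11100 pc3: +8 =24
r29=11101 pc4: +16 =40
r30=11110 pc4: +16 =56
r31=11111 pc5: +32 =88
r32=100000 pc1: +2 =90
r33=100001 pc2: +4 =94
r34=100010 pc2: +4 =98
r35=100011 pc3: +8 =106
r36=100100 pc2: +4 =110
r37=100101 pc3: +8 =118
r38=100110 pc3: +8 =126
r39=100111 pc4: +16 =142
r40=101000 pc2: +4 =146
r41=101001 pc3: +8 =154
r42=101010 pc3: +8 =162
r43=101011 pc4: +16 =178
r44=101100 pc3: +8 =186
r45=101101 pc4: +16 =202
r46=101110 pc4: +16 =218
r47=101111 pc5: +32 =250
r48=110000 pc2: +4 =254
r49=110001 pc3: +8 =262
r50=110010 pc3: +8 =270
r51=110011 pc4: +16 =286
r52=110100 pc3: +8 =294
r53=110101 pc4: +16 =310
r54=110110 pc4: +16 =326
r55=110111 pc5: +32 =358
r56=111000 pc3: +8 =366
r57=111001 pc4: +16 =382
r58=111010 pc4: +16 =398
r59=111011 pc5: +32 =430
r60=111100 pc4: +16 =446
r61=111101 pc5: +32 =478
r62=111110 pc5: +32 =510
r63=111111 pc6: +64 =574
r64=1000000 pc1: +2 =576
r65=1000001 pc2: +4 =580
r66=1000010 pc2: +4 =584
r67=1000011 pc3: +8 =592
r68=1000100 pc2: +4 =596
r69=1000101 pc3: +8 =604
r70=1000110 pc3: +8 =612
r71=1000111 pc4: +16 =628
r72=1001000 pc2: +4 =632
r73=1001001 pc3: +8 =640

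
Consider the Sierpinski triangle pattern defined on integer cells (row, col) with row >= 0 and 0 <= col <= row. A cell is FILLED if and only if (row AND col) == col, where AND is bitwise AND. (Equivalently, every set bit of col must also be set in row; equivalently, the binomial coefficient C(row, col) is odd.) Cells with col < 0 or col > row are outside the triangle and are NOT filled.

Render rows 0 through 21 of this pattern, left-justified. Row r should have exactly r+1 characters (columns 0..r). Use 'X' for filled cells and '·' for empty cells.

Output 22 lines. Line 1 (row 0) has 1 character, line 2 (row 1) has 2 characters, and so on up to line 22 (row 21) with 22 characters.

r0=0: X
r1=1: XX
r2=10: X·X
r3=11: XXXX
r4=100: X···X
r5=101: XX··XX
r6=110: X·X·X·X
r7=111: XXXXXXXX
r8=1000: X·······X
r9=1001: XX······XX
r10=1010: X·X·····X·X
r11=1011: XXXX····XXXX
r12=1100: X···X···X···X
r13=1101: XX··XX··XX··XX
r14=1110: X·X·X·X·X·X·X·X
r15=1111: XXXXXXXXXXXXXXXX
r16=10000: X···············X
r17=10001: XX··············XX
r18=10010: X·X·············X·X
r19=10011: XXXX············XXXX
r20=10100: X···X···········X···X
r21=10101: XX··XX··········XX··XX

Answer: X
XX
X·X
XXXX
X···X
XX··XX
X·X·X·X
XXXXXXXX
X·······X
XX······XX
X·X·····X·X
XXXX····XXXX
X···X···X···X
XX··XX··XX··XX
X·X·X·X·X·X·X·X
XXXXXXXXXXXXXXXX
X···············X
XX··············XX
X·X·············X·X
XXXX············XXXX
X···X···········X···X
XX··XX··········XX··XX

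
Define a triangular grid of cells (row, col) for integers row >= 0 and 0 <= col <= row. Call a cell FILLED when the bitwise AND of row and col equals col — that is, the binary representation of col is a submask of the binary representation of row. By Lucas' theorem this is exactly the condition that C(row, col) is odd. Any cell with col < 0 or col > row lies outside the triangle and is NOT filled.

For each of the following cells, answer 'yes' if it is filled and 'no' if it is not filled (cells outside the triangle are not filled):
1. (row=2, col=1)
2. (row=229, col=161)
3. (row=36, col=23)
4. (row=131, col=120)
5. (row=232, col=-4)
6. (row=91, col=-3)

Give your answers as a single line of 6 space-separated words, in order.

(2,1): row=0b10, col=0b1, row AND col = 0b0 = 0; 0 != 1 -> empty
(229,161): row=0b11100101, col=0b10100001, row AND col = 0b10100001 = 161; 161 == 161 -> filled
(36,23): row=0b100100, col=0b10111, row AND col = 0b100 = 4; 4 != 23 -> empty
(131,120): row=0b10000011, col=0b1111000, row AND col = 0b0 = 0; 0 != 120 -> empty
(232,-4): col outside [0, 232] -> not filled
(91,-3): col outside [0, 91] -> not filled

Answer: no yes no no no no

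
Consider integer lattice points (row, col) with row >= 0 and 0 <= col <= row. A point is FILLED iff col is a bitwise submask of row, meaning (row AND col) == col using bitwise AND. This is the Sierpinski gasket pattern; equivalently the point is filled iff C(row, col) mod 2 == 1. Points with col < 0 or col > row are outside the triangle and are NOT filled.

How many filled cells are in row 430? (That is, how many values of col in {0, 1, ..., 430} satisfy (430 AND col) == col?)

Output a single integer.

Answer: 64

Derivation:
430 in binary = 110101110
popcount(430) = number of 1-bits in 110101110 = 6
A col c satisfies (430 AND c) == c iff every set bit of c is also set in 430; each of the 6 set bits of 430 can independently be on or off in c.
count = 2^6 = 64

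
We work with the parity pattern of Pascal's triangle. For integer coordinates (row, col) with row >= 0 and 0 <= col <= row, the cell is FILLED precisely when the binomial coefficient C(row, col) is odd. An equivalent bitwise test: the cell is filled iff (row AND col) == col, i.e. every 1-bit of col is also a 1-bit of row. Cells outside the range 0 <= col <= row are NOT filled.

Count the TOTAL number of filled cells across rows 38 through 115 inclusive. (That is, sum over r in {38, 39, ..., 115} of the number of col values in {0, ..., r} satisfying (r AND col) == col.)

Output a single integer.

Answer: 1338

Derivation:
r38=100110 pc3: +8 =8
r39=100111 pc4: +16 =24
r40=101000 pc2: +4 =28
r41=101001 pc3: +8 =36
r42=101010 pc3: +8 =44
r43=101011 pc4: +16 =60
r44=101100 pc3: +8 =68
r45=101101 pc4: +16 =84
r46=101110 pc4: +16 =100
r47=101111 pc5: +32 =132
r48=110000 pc2: +4 =136
r49=110001 pc3: +8 =144
r50=110010 pc3: +8 =152
r51=110011 pc4: +16 =168
r52=110100 pc3: +8 =176
r53=110101 pc4: +16 =192
r54=110110 pc4: +16 =208
r55=110111 pc5: +32 =240
r56=111000 pc3: +8 =248
r57=111001 pc4: +16 =264
r58=111010 pc4: +16 =280
r59=111011 pc5: +32 =312
r60=111100 pc4: +16 =328
r61=111101 pc5: +32 =360
r62=111110 pc5: +32 =392
r63=111111 pc6: +64 =456
r64=1000000 pc1: +2 =458
r65=1000001 pc2: +4 =462
r66=1000010 pc2: +4 =466
r67=1000011 pc3: +8 =474
r68=1000100 pc2: +4 =478
r69=1000101 pc3: +8 =486
r70=1000110 pc3: +8 =494
r71=1000111 pc4: +16 =510
r72=1001000 pc2: +4 =514
r73=1001001 pc3: +8 =522
r74=1001010 pc3: +8 =530
r75=1001011 pc4: +16 =546
r76=1001100 pc3: +8 =554
r77=1001101 pc4: +16 =570
r78=1001110 pc4: +16 =586
r79=1001111 pc5: +32 =618
r80=1010000 pc2: +4 =622
r81=1010001 pc3: +8 =630
r82=1010010 pc3: +8 =638
r83=1010011 pc4: +16 =654
r84=1010100 pc3: +8 =662
r85=1010101 pc4: +16 =678
r86=1010110 pc4: +16 =694
r87=1010111 pc5: +32 =726
r88=1011000 pc3: +8 =734
r89=1011001 pc4: +16 =750
r90=1011010 pc4: +16 =766
r91=1011011 pc5: +32 =798
r92=1011100 pc4: +16 =814
r93=1011101 pc5: +32 =846
r94=1011110 pc5: +32 =878
r95=1011111 pc6: +64 =942
r96=1100000 pc2: +4 =946
r97=1100001 pc3: +8 =954
r98=1100010 pc3: +8 =962
r99=1100011 pc4: +16 =978
r100=1100100 pc3: +8 =986
r101=1100101 pc4: +16 =1002
r102=1100110 pc4: +16 =1018
r103=1100111 pc5: +32 =1050
r104=1101000 pc3: +8 =1058
r105=1101001 pc4: +16 =1074
r106=1101010 pc4: +16 =1090
r107=1101011 pc5: +32 =1122
r108=1101100 pc4: +16 =1138
r109=1101101 pc5: +32 =1170
r110=1101110 pc5: +32 =1202
r111=1101111 pc6: +64 =1266
r112=1110000 pc3: +8 =1274
r113=1110001 pc4: +16 =1290
r114=1110010 pc4: +16 =1306
r115=1110011 pc5: +32 =1338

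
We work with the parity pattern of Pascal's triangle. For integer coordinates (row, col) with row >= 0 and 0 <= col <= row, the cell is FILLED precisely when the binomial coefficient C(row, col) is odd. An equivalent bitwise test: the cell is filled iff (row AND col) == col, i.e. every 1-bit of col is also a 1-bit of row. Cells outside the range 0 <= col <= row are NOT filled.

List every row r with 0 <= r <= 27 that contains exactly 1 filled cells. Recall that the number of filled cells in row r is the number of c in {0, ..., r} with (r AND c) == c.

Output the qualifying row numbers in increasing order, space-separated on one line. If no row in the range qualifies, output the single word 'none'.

Row r has 2^popcount(r) filled cells, so we need popcount(r) = log2(1) = 0.
Scan r = 0..27 and keep those with exactly 0 one-bits:
r=0=0 popcount=0 -> KEEP
r=1=1 popcount=1 -> skip
r=2=10 popcount=1 -> skip
r=3=11 popcount=2 -> skip
r=4=100 popcount=1 -> skip
r=5=101 popcount=2 -> skip
r=6=110 popcount=2 -> skip
r=7=111 popcount=3 -> skip
r=8=1000 popcount=1 -> skip
r=9=1001 popcount=2 -> skip
r=10=1010 popcount=2 -> skip
r=11=1011 popcount=3 -> skip
r=12=1100 popcount=2 -> skip
r=13=1101 popcount=3 -> skip
r=14=1110 popcount=3 -> skip
r=15=1111 popcount=4 -> skip
r=16=10000 popcount=1 -> skip
r=17=10001 popcount=2 -> skip
r=18=10010 popcount=2 -> skip
r=19=10011 popcount=3 -> skip
r=20=10100 popcount=2 -> skip
r=21=10101 popcount=3 -> skip
r=22=10110 popcount=3 -> skip
r=23=10111 popcount=4 -> skip
r=24=11000 popcount=2 -> skip
r=25=11001 popcount=3 -> skip
r=26=11010 popcount=3 -> skip
r=27=11011 popcount=4 -> skip
Kept rows: 0

Answer: 0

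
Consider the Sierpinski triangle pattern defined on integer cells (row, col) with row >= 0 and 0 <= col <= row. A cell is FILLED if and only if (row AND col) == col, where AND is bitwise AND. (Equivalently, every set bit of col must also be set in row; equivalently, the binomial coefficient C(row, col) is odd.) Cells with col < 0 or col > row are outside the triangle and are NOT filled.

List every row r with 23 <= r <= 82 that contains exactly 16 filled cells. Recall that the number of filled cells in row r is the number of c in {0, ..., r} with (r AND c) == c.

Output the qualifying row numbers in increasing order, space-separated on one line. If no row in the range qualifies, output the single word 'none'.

Answer: 23 27 29 30 39 43 45 46 51 53 54 57 58 60 71 75 77 78

Derivation:
Row r has 2^popcount(r) filled cells, so we need popcount(r) = log2(16) = 4.
Scan r = 23..82 and keep those with exactly 4 one-bits:
r=23=10111 popcount=4 -> KEEP
r=24=11000 popcount=2 -> skip
r=25=11001 popcount=3 -> skip
r=26=11010 popcount=3 -> skip
r=27=11011 popcount=4 -> KEEP
r=28=11100 popcount=3 -> skip
r=29=11101 popcount=4 -> KEEP
r=30=11110 popcount=4 -> KEEP
r=31=11111 popcount=5 -> skip
r=32=100000 popcount=1 -> skip
r=33=100001 popcount=2 -> skip
r=34=100010 popcount=2 -> skip
r=35=100011 popcount=3 -> skip
r=36=100100 popcount=2 -> skip
r=37=100101 popcount=3 -> skip
r=38=100110 popcount=3 -> skip
r=39=100111 popcount=4 -> KEEP
r=40=101000 popcount=2 -> skip
r=41=101001 popcount=3 -> skip
r=42=101010 popcount=3 -> skip
r=43=101011 popcount=4 -> KEEP
r=44=101100 popcount=3 -> skip
r=45=101101 popcount=4 -> KEEP
r=46=101110 popcount=4 -> KEEP
r=47=101111 popcount=5 -> skip
r=48=110000 popcount=2 -> skip
r=49=110001 popcount=3 -> skip
r=50=110010 popcount=3 -> skip
r=51=110011 popcount=4 -> KEEP
r=52=110100 popcount=3 -> skip
r=53=110101 popcount=4 -> KEEP
r=54=110110 popcount=4 -> KEEP
r=55=110111 popcount=5 -> skip
r=56=111000 popcount=3 -> skip
r=57=111001 popcount=4 -> KEEP
r=58=111010 popcount=4 -> KEEP
r=59=111011 popcount=5 -> skip
r=60=111100 popcount=4 -> KEEP
r=61=111101 popcount=5 -> skip
r=62=111110 popcount=5 -> skip
r=63=111111 popcount=6 -> skip
r=64=1000000 popcount=1 -> skip
r=65=1000001 popcount=2 -> skip
r=66=1000010 popcount=2 -> skip
r=67=1000011 popcount=3 -> skip
r=68=1000100 popcount=2 -> skip
r=69=1000101 popcount=3 -> skip
r=70=1000110 popcount=3 -> skip
r=71=1000111 popcount=4 -> KEEP
r=72=1001000 popcount=2 -> skip
r=73=1001001 popcount=3 -> skip
r=74=1001010 popcount=3 -> skip
r=75=1001011 popcount=4 -> KEEP
r=76=1001100 popcount=3 -> skip
r=77=1001101 popcount=4 -> KEEP
r=78=1001110 popcount=4 -> KEEP
r=79=1001111 popcount=5 -> skip
r=80=1010000 popcount=2 -> skip
r=81=1010001 popcount=3 -> skip
r=82=1010010 popcount=3 -> skip
Kept rows: 23 27 29 30 39 43 45 46 51 53 54 57 58 60 71 75 77 78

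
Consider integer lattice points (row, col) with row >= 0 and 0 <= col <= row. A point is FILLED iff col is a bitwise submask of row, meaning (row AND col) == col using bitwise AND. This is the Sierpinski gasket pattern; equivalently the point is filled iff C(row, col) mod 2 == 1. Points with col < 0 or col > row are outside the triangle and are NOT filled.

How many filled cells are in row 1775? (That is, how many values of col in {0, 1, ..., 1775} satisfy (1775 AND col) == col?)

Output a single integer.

Answer: 512

Derivation:
1775 in binary = 11011101111
popcount(1775) = number of 1-bits in 11011101111 = 9
A col c satisfies (1775 AND c) == c iff every set bit of c is also set in 1775; each of the 9 set bits of 1775 can independently be on or off in c.
count = 2^9 = 512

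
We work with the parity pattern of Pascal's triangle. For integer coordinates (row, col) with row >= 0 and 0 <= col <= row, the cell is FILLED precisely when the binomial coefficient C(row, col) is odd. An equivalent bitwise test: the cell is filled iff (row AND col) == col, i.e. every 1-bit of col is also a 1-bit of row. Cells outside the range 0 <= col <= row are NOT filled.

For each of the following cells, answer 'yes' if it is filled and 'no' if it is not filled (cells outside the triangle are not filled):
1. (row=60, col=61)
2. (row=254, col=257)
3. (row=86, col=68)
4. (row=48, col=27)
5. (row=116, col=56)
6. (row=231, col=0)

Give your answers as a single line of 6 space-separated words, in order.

(60,61): col outside [0, 60] -> not filled
(254,257): col outside [0, 254] -> not filled
(86,68): row=0b1010110, col=0b1000100, row AND col = 0b1000100 = 68; 68 == 68 -> filled
(48,27): row=0b110000, col=0b11011, row AND col = 0b10000 = 16; 16 != 27 -> empty
(116,56): row=0b1110100, col=0b111000, row AND col = 0b110000 = 48; 48 != 56 -> empty
(231,0): row=0b11100111, col=0b0, row AND col = 0b0 = 0; 0 == 0 -> filled

Answer: no no yes no no yes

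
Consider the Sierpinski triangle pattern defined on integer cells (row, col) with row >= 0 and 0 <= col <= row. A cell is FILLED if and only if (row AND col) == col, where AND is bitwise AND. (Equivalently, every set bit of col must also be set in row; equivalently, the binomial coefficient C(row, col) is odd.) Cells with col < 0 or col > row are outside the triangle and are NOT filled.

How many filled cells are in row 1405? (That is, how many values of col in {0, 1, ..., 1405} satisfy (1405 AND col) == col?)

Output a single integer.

Answer: 256

Derivation:
1405 in binary = 10101111101
popcount(1405) = number of 1-bits in 10101111101 = 8
A col c satisfies (1405 AND c) == c iff every set bit of c is also set in 1405; each of the 8 set bits of 1405 can independently be on or off in c.
count = 2^8 = 256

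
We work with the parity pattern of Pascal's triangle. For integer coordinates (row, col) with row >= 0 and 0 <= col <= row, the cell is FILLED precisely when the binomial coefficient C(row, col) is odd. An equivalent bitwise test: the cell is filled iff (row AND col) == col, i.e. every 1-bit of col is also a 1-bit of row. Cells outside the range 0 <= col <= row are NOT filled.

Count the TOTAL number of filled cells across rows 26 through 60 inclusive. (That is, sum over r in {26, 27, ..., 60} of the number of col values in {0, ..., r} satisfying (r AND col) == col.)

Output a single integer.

r26=11010 pc3: +8 =8
r27=11011 pc4: +16 =24
r28=11100 pc3: +8 =32
r29=11101 pc4: +16 =48
r30=11110 pc4: +16 =64
r31=11111 pc5: +32 =96
r32=100000 pc1: +2 =98
r33=100001 pc2: +4 =102
r34=100010 pc2: +4 =106
r35=100011 pc3: +8 =114
r36=100100 pc2: +4 =118
r37=100101 pc3: +8 =126
r38=100110 pc3: +8 =134
r39=100111 pc4: +16 =150
r40=101000 pc2: +4 =154
r41=101001 pc3: +8 =162
r42=101010 pc3: +8 =170
r43=101011 pc4: +16 =186
r44=101100 pc3: +8 =194
r45=101101 pc4: +16 =210
r46=101110 pc4: +16 =226
r47=101111 pc5: +32 =258
r48=110000 pc2: +4 =262
r49=110001 pc3: +8 =270
r50=110010 pc3: +8 =278
r51=110011 pc4: +16 =294
r52=110100 pc3: +8 =302
r53=110101 pc4: +16 =318
r54=110110 pc4: +16 =334
r55=110111 pc5: +32 =366
r56=111000 pc3: +8 =374
r57=111001 pc4: +16 =390
r58=111010 pc4: +16 =406
r59=111011 pc5: +32 =438
r60=111100 pc4: +16 =454

Answer: 454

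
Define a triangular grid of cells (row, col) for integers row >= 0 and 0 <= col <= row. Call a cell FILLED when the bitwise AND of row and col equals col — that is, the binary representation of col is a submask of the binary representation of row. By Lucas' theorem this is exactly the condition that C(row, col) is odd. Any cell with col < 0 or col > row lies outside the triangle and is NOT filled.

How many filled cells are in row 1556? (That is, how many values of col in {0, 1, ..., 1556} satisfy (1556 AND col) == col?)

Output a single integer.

Answer: 16

Derivation:
1556 in binary = 11000010100
popcount(1556) = number of 1-bits in 11000010100 = 4
A col c satisfies (1556 AND c) == c iff every set bit of c is also set in 1556; each of the 4 set bits of 1556 can independently be on or off in c.
count = 2^4 = 16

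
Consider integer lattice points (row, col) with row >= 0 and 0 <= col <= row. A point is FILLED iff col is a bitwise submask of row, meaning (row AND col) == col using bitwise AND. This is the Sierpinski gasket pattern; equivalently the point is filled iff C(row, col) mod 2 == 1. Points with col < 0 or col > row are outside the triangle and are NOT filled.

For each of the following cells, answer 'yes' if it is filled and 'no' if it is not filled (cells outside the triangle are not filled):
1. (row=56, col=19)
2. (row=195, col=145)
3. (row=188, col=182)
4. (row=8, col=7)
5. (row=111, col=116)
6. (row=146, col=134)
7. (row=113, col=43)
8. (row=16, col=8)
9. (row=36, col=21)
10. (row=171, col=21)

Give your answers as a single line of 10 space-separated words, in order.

Answer: no no no no no no no no no no

Derivation:
(56,19): row=0b111000, col=0b10011, row AND col = 0b10000 = 16; 16 != 19 -> empty
(195,145): row=0b11000011, col=0b10010001, row AND col = 0b10000001 = 129; 129 != 145 -> empty
(188,182): row=0b10111100, col=0b10110110, row AND col = 0b10110100 = 180; 180 != 182 -> empty
(8,7): row=0b1000, col=0b111, row AND col = 0b0 = 0; 0 != 7 -> empty
(111,116): col outside [0, 111] -> not filled
(146,134): row=0b10010010, col=0b10000110, row AND col = 0b10000010 = 130; 130 != 134 -> empty
(113,43): row=0b1110001, col=0b101011, row AND col = 0b100001 = 33; 33 != 43 -> empty
(16,8): row=0b10000, col=0b1000, row AND col = 0b0 = 0; 0 != 8 -> empty
(36,21): row=0b100100, col=0b10101, row AND col = 0b100 = 4; 4 != 21 -> empty
(171,21): row=0b10101011, col=0b10101, row AND col = 0b1 = 1; 1 != 21 -> empty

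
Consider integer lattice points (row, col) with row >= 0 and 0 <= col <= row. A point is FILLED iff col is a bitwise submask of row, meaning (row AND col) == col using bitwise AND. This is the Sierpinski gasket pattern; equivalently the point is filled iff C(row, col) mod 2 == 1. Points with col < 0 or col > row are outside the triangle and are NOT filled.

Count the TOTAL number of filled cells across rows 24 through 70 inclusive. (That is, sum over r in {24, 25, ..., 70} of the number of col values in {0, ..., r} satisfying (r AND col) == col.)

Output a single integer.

Answer: 632

Derivation:
r24=11000 pc2: +4 =4
r25=11001 pc3: +8 =12
r26=11010 pc3: +8 =20
r27=11011 pc4: +16 =36
r28=11100 pc3: +8 =44
r29=11101 pc4: +16 =60
r30=11110 pc4: +16 =76
r31=11111 pc5: +32 =108
r32=100000 pc1: +2 =110
r33=100001 pc2: +4 =114
r34=100010 pc2: +4 =118
r35=100011 pc3: +8 =126
r36=100100 pc2: +4 =130
r37=100101 pc3: +8 =138
r38=100110 pc3: +8 =146
r39=100111 pc4: +16 =162
r40=101000 pc2: +4 =166
r41=101001 pc3: +8 =174
r42=101010 pc3: +8 =182
r43=101011 pc4: +16 =198
r44=101100 pc3: +8 =206
r45=101101 pc4: +16 =222
r46=101110 pc4: +16 =238
r47=101111 pc5: +32 =270
r48=110000 pc2: +4 =274
r49=110001 pc3: +8 =282
r50=110010 pc3: +8 =290
r51=110011 pc4: +16 =306
r52=110100 pc3: +8 =314
r53=110101 pc4: +16 =330
r54=110110 pc4: +16 =346
r55=110111 pc5: +32 =378
r56=111000 pc3: +8 =386
r57=111001 pc4: +16 =402
r58=111010 pc4: +16 =418
r59=111011 pc5: +32 =450
r60=111100 pc4: +16 =466
r61=111101 pc5: +32 =498
r62=111110 pc5: +32 =530
r63=111111 pc6: +64 =594
r64=1000000 pc1: +2 =596
r65=1000001 pc2: +4 =600
r66=1000010 pc2: +4 =604
r67=1000011 pc3: +8 =612
r68=1000100 pc2: +4 =616
r69=1000101 pc3: +8 =624
r70=1000110 pc3: +8 =632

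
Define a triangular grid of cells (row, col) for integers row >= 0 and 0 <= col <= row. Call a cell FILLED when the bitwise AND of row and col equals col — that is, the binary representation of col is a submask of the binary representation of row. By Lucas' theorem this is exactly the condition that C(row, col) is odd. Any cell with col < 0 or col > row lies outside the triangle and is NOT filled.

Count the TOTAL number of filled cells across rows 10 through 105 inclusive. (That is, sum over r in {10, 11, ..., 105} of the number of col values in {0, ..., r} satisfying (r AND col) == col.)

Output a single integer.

Answer: 1314

Derivation:
r10=1010 pc2: +4 =4
r11=1011 pc3: +8 =12
r12=1100 pc2: +4 =16
r13=1101 pc3: +8 =24
r14=1110 pc3: +8 =32
r15=1111 pc4: +16 =48
r16=10000 pc1: +2 =50
r17=10001 pc2: +4 =54
r18=10010 pc2: +4 =58
r19=10011 pc3: +8 =66
r20=10100 pc2: +4 =70
r21=10101 pc3: +8 =78
r22=10110 pc3: +8 =86
r23=10111 pc4: +16 =102
r24=11000 pc2: +4 =106
r25=11001 pc3: +8 =114
r26=11010 pc3: +8 =122
r27=11011 pc4: +16 =138
r28=11100 pc3: +8 =146
r29=11101 pc4: +16 =162
r30=11110 pc4: +16 =178
r31=11111 pc5: +32 =210
r32=100000 pc1: +2 =212
r33=100001 pc2: +4 =216
r34=100010 pc2: +4 =220
r35=100011 pc3: +8 =228
r36=100100 pc2: +4 =232
r37=100101 pc3: +8 =240
r38=100110 pc3: +8 =248
r39=100111 pc4: +16 =264
r40=101000 pc2: +4 =268
r41=101001 pc3: +8 =276
r42=101010 pc3: +8 =284
r43=101011 pc4: +16 =300
r44=101100 pc3: +8 =308
r45=101101 pc4: +16 =324
r46=101110 pc4: +16 =340
r47=101111 pc5: +32 =372
r48=110000 pc2: +4 =376
r49=110001 pc3: +8 =384
r50=110010 pc3: +8 =392
r51=110011 pc4: +16 =408
r52=110100 pc3: +8 =416
r53=110101 pc4: +16 =432
r54=110110 pc4: +16 =448
r55=110111 pc5: +32 =480
r56=111000 pc3: +8 =488
r57=111001 pc4: +16 =504
r58=111010 pc4: +16 =520
r59=111011 pc5: +32 =552
r60=111100 pc4: +16 =568
r61=111101 pc5: +32 =600
r62=111110 pc5: +32 =632
r63=111111 pc6: +64 =696
r64=1000000 pc1: +2 =698
r65=1000001 pc2: +4 =702
r66=1000010 pc2: +4 =706
r67=1000011 pc3: +8 =714
r68=1000100 pc2: +4 =718
r69=1000101 pc3: +8 =726
r70=1000110 pc3: +8 =734
r71=1000111 pc4: +16 =750
r72=1001000 pc2: +4 =754
r73=1001001 pc3: +8 =762
r74=1001010 pc3: +8 =770
r75=1001011 pc4: +16 =786
r76=1001100 pc3: +8 =794
r77=1001101 pc4: +16 =810
r78=1001110 pc4: +16 =826
r79=1001111 pc5: +32 =858
r80=1010000 pc2: +4 =862
r81=1010001 pc3: +8 =870
r82=1010010 pc3: +8 =878
r83=1010011 pc4: +16 =894
r84=1010100 pc3: +8 =902
r85=1010101 pc4: +16 =918
r86=1010110 pc4: +16 =934
r87=1010111 pc5: +32 =966
r88=1011000 pc3: +8 =974
r89=1011001 pc4: +16 =990
r90=1011010 pc4: +16 =1006
r91=1011011 pc5: +32 =1038
r92=1011100 pc4: +16 =1054
r93=1011101 pc5: +32 =1086
r94=1011110 pc5: +32 =1118
r95=1011111 pc6: +64 =1182
r96=1100000 pc2: +4 =1186
r97=1100001 pc3: +8 =1194
r98=1100010 pc3: +8 =1202
r99=1100011 pc4: +16 =1218
r100=1100100 pc3: +8 =1226
r101=1100101 pc4: +16 =1242
r102=1100110 pc4: +16 =1258
r103=1100111 pc5: +32 =1290
r104=1101000 pc3: +8 =1298
r105=1101001 pc4: +16 =1314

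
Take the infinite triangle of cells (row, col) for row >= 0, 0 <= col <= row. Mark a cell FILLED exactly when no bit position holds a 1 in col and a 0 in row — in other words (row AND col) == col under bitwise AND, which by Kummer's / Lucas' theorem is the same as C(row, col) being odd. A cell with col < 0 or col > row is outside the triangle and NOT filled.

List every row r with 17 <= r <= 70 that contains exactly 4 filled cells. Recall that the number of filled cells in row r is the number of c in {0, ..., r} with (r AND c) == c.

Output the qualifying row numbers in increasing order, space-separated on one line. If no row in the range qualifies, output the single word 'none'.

Row r has 2^popcount(r) filled cells, so we need popcount(r) = log2(4) = 2.
Scan r = 17..70 and keep those with exactly 2 one-bits:
r=17=10001 popcount=2 -> KEEP
r=18=10010 popcount=2 -> KEEP
r=19=10011 popcount=3 -> skip
r=20=10100 popcount=2 -> KEEP
r=21=10101 popcount=3 -> skip
r=22=10110 popcount=3 -> skip
r=23=10111 popcount=4 -> skip
r=24=11000 popcount=2 -> KEEP
r=25=11001 popcount=3 -> skip
r=26=11010 popcount=3 -> skip
r=27=11011 popcount=4 -> skip
r=28=11100 popcount=3 -> skip
r=29=11101 popcount=4 -> skip
r=30=11110 popcount=4 -> skip
r=31=11111 popcount=5 -> skip
r=32=100000 popcount=1 -> skip
r=33=100001 popcount=2 -> KEEP
r=34=100010 popcount=2 -> KEEP
r=35=100011 popcount=3 -> skip
r=36=100100 popcount=2 -> KEEP
r=37=100101 popcount=3 -> skip
r=38=100110 popcount=3 -> skip
r=39=100111 popcount=4 -> skip
r=40=101000 popcount=2 -> KEEP
r=41=101001 popcount=3 -> skip
r=42=101010 popcount=3 -> skip
r=43=101011 popcount=4 -> skip
r=44=101100 popcount=3 -> skip
r=45=101101 popcount=4 -> skip
r=46=101110 popcount=4 -> skip
r=47=101111 popcount=5 -> skip
r=48=110000 popcount=2 -> KEEP
r=49=110001 popcount=3 -> skip
r=50=110010 popcount=3 -> skip
r=51=110011 popcount=4 -> skip
r=52=110100 popcount=3 -> skip
r=53=110101 popcount=4 -> skip
r=54=110110 popcount=4 -> skip
r=55=110111 popcount=5 -> skip
r=56=111000 popcount=3 -> skip
r=57=111001 popcount=4 -> skip
r=58=111010 popcount=4 -> skip
r=59=111011 popcount=5 -> skip
r=60=111100 popcount=4 -> skip
r=61=111101 popcount=5 -> skip
r=62=111110 popcount=5 -> skip
r=63=111111 popcount=6 -> skip
r=64=1000000 popcount=1 -> skip
r=65=1000001 popcount=2 -> KEEP
r=66=1000010 popcount=2 -> KEEP
r=67=1000011 popcount=3 -> skip
r=68=1000100 popcount=2 -> KEEP
r=69=1000101 popcount=3 -> skip
r=70=1000110 popcount=3 -> skip
Kept rows: 17 18 20 24 33 34 36 40 48 65 66 68

Answer: 17 18 20 24 33 34 36 40 48 65 66 68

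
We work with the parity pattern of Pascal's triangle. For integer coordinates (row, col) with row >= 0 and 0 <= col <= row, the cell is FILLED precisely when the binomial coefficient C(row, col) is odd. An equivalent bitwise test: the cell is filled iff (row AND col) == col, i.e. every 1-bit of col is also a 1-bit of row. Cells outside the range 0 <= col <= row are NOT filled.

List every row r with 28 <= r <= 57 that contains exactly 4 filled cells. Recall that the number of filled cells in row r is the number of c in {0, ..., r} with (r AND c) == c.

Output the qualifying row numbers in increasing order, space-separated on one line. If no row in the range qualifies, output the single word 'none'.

Row r has 2^popcount(r) filled cells, so we need popcount(r) = log2(4) = 2.
Scan r = 28..57 and keep those with exactly 2 one-bits:
r=28=11100 popcount=3 -> skip
r=29=11101 popcount=4 -> skip
r=30=11110 popcount=4 -> skip
r=31=11111 popcount=5 -> skip
r=32=100000 popcount=1 -> skip
r=33=100001 popcount=2 -> KEEP
r=34=100010 popcount=2 -> KEEP
r=35=100011 popcount=3 -> skip
r=36=100100 popcount=2 -> KEEP
r=37=100101 popcount=3 -> skip
r=38=100110 popcount=3 -> skip
r=39=100111 popcount=4 -> skip
r=40=101000 popcount=2 -> KEEP
r=41=101001 popcount=3 -> skip
r=42=101010 popcount=3 -> skip
r=43=101011 popcount=4 -> skip
r=44=101100 popcount=3 -> skip
r=45=101101 popcount=4 -> skip
r=46=101110 popcount=4 -> skip
r=47=101111 popcount=5 -> skip
r=48=110000 popcount=2 -> KEEP
r=49=110001 popcount=3 -> skip
r=50=110010 popcount=3 -> skip
r=51=110011 popcount=4 -> skip
r=52=110100 popcount=3 -> skip
r=53=110101 popcount=4 -> skip
r=54=110110 popcount=4 -> skip
r=55=110111 popcount=5 -> skip
r=56=111000 popcount=3 -> skip
r=57=111001 popcount=4 -> skip
Kept rows: 33 34 36 40 48

Answer: 33 34 36 40 48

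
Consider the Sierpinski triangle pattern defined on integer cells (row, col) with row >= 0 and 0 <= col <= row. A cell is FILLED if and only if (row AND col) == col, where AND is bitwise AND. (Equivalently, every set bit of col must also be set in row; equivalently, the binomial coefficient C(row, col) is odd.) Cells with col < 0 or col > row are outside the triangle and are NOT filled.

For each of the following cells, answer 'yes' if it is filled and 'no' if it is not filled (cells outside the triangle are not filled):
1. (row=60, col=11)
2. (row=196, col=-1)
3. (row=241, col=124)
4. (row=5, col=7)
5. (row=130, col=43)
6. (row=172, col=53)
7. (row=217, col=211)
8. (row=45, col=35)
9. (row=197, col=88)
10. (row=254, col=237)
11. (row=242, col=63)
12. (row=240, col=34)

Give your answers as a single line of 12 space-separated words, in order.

(60,11): row=0b111100, col=0b1011, row AND col = 0b1000 = 8; 8 != 11 -> empty
(196,-1): col outside [0, 196] -> not filled
(241,124): row=0b11110001, col=0b1111100, row AND col = 0b1110000 = 112; 112 != 124 -> empty
(5,7): col outside [0, 5] -> not filled
(130,43): row=0b10000010, col=0b101011, row AND col = 0b10 = 2; 2 != 43 -> empty
(172,53): row=0b10101100, col=0b110101, row AND col = 0b100100 = 36; 36 != 53 -> empty
(217,211): row=0b11011001, col=0b11010011, row AND col = 0b11010001 = 209; 209 != 211 -> empty
(45,35): row=0b101101, col=0b100011, row AND col = 0b100001 = 33; 33 != 35 -> empty
(197,88): row=0b11000101, col=0b1011000, row AND col = 0b1000000 = 64; 64 != 88 -> empty
(254,237): row=0b11111110, col=0b11101101, row AND col = 0b11101100 = 236; 236 != 237 -> empty
(242,63): row=0b11110010, col=0b111111, row AND col = 0b110010 = 50; 50 != 63 -> empty
(240,34): row=0b11110000, col=0b100010, row AND col = 0b100000 = 32; 32 != 34 -> empty

Answer: no no no no no no no no no no no no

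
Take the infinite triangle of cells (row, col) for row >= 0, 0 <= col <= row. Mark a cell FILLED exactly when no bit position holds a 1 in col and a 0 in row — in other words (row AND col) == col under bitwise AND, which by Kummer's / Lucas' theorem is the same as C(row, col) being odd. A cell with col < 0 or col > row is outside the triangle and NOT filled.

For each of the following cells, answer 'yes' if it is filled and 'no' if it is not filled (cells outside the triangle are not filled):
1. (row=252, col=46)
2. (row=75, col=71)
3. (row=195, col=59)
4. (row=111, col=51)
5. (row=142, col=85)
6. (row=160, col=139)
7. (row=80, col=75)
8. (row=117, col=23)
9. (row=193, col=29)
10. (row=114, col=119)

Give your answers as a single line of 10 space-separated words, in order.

Answer: no no no no no no no no no no

Derivation:
(252,46): row=0b11111100, col=0b101110, row AND col = 0b101100 = 44; 44 != 46 -> empty
(75,71): row=0b1001011, col=0b1000111, row AND col = 0b1000011 = 67; 67 != 71 -> empty
(195,59): row=0b11000011, col=0b111011, row AND col = 0b11 = 3; 3 != 59 -> empty
(111,51): row=0b1101111, col=0b110011, row AND col = 0b100011 = 35; 35 != 51 -> empty
(142,85): row=0b10001110, col=0b1010101, row AND col = 0b100 = 4; 4 != 85 -> empty
(160,139): row=0b10100000, col=0b10001011, row AND col = 0b10000000 = 128; 128 != 139 -> empty
(80,75): row=0b1010000, col=0b1001011, row AND col = 0b1000000 = 64; 64 != 75 -> empty
(117,23): row=0b1110101, col=0b10111, row AND col = 0b10101 = 21; 21 != 23 -> empty
(193,29): row=0b11000001, col=0b11101, row AND col = 0b1 = 1; 1 != 29 -> empty
(114,119): col outside [0, 114] -> not filled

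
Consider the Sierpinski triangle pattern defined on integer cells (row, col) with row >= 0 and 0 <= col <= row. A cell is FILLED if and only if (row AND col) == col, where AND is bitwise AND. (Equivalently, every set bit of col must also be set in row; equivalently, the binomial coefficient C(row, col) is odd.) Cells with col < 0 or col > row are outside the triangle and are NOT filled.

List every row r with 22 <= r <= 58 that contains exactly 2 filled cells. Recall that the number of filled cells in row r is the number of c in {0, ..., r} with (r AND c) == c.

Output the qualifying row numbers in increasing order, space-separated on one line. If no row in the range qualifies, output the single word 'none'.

Row r has 2^popcount(r) filled cells, so we need popcount(r) = log2(2) = 1.
Scan r = 22..58 and keep those with exactly 1 one-bits:
r=22=10110 popcount=3 -> skip
r=23=10111 popcount=4 -> skip
r=24=11000 popcount=2 -> skip
r=25=11001 popcount=3 -> skip
r=26=11010 popcount=3 -> skip
r=27=11011 popcount=4 -> skip
r=28=11100 popcount=3 -> skip
r=29=11101 popcount=4 -> skip
r=30=11110 popcount=4 -> skip
r=31=11111 popcount=5 -> skip
r=32=100000 popcount=1 -> KEEP
r=33=100001 popcount=2 -> skip
r=34=100010 popcount=2 -> skip
r=35=100011 popcount=3 -> skip
r=36=100100 popcount=2 -> skip
r=37=100101 popcount=3 -> skip
r=38=100110 popcount=3 -> skip
r=39=100111 popcount=4 -> skip
r=40=101000 popcount=2 -> skip
r=41=101001 popcount=3 -> skip
r=42=101010 popcount=3 -> skip
r=43=101011 popcount=4 -> skip
r=44=101100 popcount=3 -> skip
r=45=101101 popcount=4 -> skip
r=46=101110 popcount=4 -> skip
r=47=101111 popcount=5 -> skip
r=48=110000 popcount=2 -> skip
r=49=110001 popcount=3 -> skip
r=50=110010 popcount=3 -> skip
r=51=110011 popcount=4 -> skip
r=52=110100 popcount=3 -> skip
r=53=110101 popcount=4 -> skip
r=54=110110 popcount=4 -> skip
r=55=110111 popcount=5 -> skip
r=56=111000 popcount=3 -> skip
r=57=111001 popcount=4 -> skip
r=58=111010 popcount=4 -> skip
Kept rows: 32

Answer: 32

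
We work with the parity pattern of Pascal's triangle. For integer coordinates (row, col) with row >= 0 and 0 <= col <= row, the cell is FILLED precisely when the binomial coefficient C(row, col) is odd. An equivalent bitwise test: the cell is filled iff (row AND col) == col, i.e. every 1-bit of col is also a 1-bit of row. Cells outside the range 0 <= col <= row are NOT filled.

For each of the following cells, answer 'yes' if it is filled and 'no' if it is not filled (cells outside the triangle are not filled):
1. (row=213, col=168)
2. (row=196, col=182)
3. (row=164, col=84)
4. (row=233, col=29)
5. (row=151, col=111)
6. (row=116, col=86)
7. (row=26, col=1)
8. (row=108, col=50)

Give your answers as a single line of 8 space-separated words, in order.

(213,168): row=0b11010101, col=0b10101000, row AND col = 0b10000000 = 128; 128 != 168 -> empty
(196,182): row=0b11000100, col=0b10110110, row AND col = 0b10000100 = 132; 132 != 182 -> empty
(164,84): row=0b10100100, col=0b1010100, row AND col = 0b100 = 4; 4 != 84 -> empty
(233,29): row=0b11101001, col=0b11101, row AND col = 0b1001 = 9; 9 != 29 -> empty
(151,111): row=0b10010111, col=0b1101111, row AND col = 0b111 = 7; 7 != 111 -> empty
(116,86): row=0b1110100, col=0b1010110, row AND col = 0b1010100 = 84; 84 != 86 -> empty
(26,1): row=0b11010, col=0b1, row AND col = 0b0 = 0; 0 != 1 -> empty
(108,50): row=0b1101100, col=0b110010, row AND col = 0b100000 = 32; 32 != 50 -> empty

Answer: no no no no no no no no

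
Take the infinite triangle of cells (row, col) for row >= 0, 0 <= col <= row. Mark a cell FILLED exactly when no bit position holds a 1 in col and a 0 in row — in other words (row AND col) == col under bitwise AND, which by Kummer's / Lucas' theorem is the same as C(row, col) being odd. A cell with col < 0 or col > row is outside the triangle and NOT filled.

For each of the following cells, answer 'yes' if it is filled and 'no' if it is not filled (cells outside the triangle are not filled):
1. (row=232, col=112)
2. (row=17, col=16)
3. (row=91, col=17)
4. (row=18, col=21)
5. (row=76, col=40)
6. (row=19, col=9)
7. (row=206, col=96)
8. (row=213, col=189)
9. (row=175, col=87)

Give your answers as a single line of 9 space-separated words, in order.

Answer: no yes yes no no no no no no

Derivation:
(232,112): row=0b11101000, col=0b1110000, row AND col = 0b1100000 = 96; 96 != 112 -> empty
(17,16): row=0b10001, col=0b10000, row AND col = 0b10000 = 16; 16 == 16 -> filled
(91,17): row=0b1011011, col=0b10001, row AND col = 0b10001 = 17; 17 == 17 -> filled
(18,21): col outside [0, 18] -> not filled
(76,40): row=0b1001100, col=0b101000, row AND col = 0b1000 = 8; 8 != 40 -> empty
(19,9): row=0b10011, col=0b1001, row AND col = 0b1 = 1; 1 != 9 -> empty
(206,96): row=0b11001110, col=0b1100000, row AND col = 0b1000000 = 64; 64 != 96 -> empty
(213,189): row=0b11010101, col=0b10111101, row AND col = 0b10010101 = 149; 149 != 189 -> empty
(175,87): row=0b10101111, col=0b1010111, row AND col = 0b111 = 7; 7 != 87 -> empty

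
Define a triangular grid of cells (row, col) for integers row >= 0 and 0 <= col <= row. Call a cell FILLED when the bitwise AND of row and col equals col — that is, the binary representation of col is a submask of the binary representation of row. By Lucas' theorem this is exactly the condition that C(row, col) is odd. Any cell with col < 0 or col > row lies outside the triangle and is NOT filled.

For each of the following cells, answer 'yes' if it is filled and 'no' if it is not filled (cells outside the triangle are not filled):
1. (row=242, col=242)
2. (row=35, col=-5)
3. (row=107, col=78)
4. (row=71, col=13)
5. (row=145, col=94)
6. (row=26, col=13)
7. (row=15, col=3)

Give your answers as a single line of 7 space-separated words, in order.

(242,242): row=0b11110010, col=0b11110010, row AND col = 0b11110010 = 242; 242 == 242 -> filled
(35,-5): col outside [0, 35] -> not filled
(107,78): row=0b1101011, col=0b1001110, row AND col = 0b1001010 = 74; 74 != 78 -> empty
(71,13): row=0b1000111, col=0b1101, row AND col = 0b101 = 5; 5 != 13 -> empty
(145,94): row=0b10010001, col=0b1011110, row AND col = 0b10000 = 16; 16 != 94 -> empty
(26,13): row=0b11010, col=0b1101, row AND col = 0b1000 = 8; 8 != 13 -> empty
(15,3): row=0b1111, col=0b11, row AND col = 0b11 = 3; 3 == 3 -> filled

Answer: yes no no no no no yes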